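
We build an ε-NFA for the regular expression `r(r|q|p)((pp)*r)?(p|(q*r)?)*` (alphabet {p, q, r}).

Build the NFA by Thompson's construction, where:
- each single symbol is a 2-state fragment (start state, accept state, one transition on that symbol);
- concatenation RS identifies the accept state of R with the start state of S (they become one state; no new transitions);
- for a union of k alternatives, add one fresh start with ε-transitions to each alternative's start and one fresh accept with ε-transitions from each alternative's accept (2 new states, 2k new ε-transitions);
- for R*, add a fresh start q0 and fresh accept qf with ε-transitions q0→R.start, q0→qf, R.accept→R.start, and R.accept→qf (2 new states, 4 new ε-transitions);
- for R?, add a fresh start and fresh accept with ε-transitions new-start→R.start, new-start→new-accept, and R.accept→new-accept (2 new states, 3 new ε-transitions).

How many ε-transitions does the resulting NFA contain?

28

By structural recursion:
Each of the 10 symbol leaves contributes 0 ε-transitions.
  r|q|p — 6 ε-transitions
  pp — 0 ε-transitions
  (pp)* — 4 ε-transitions
  (pp)*r — 4 ε-transitions
  ((pp)*r)? — 7 ε-transitions
  q* — 4 ε-transitions
  q*r — 4 ε-transitions
  (q*r)? — 7 ε-transitions
  p|(q*r)? — 11 ε-transitions
  (p|(q*r)?)* — 15 ε-transitions
  r(r|q|p)((pp)*r)?(p|(q*r)?)* — 28 ε-transitions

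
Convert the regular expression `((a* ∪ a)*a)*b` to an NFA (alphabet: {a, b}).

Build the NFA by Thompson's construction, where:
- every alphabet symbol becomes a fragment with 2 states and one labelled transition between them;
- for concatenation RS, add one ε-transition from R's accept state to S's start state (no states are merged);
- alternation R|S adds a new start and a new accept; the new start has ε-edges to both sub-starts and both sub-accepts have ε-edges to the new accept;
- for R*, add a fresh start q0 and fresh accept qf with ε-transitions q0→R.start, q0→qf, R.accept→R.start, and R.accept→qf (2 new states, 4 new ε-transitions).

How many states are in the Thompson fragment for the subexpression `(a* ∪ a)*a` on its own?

12

Fragment for `(a* ∪ a)*a`:
Each of the 3 symbol leaves contributes a 2-state fragment.
  a* → 4 states
  a* ∪ a → 8 states
  (a* ∪ a)* → 10 states
  (a* ∪ a)*a → 12 states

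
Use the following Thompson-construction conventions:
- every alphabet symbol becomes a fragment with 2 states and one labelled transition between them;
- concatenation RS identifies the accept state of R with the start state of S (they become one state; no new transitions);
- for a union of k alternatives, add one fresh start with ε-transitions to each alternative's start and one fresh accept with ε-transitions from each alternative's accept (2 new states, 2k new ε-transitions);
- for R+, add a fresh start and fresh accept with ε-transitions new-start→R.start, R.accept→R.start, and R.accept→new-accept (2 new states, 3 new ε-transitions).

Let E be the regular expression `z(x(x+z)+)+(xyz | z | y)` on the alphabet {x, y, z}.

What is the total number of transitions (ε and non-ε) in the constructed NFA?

24

By structural recursion:
Each of the 9 symbol leaves contributes 1 transition (1 symbol, 0 ε).
  x+ — 4 transitions (1 symbol, 3 ε)
  x+z — 5 transitions (2 symbol, 3 ε)
  (x+z)+ — 8 transitions (2 symbol, 6 ε)
  x(x+z)+ — 9 transitions (3 symbol, 6 ε)
  (x(x+z)+)+ — 12 transitions (3 symbol, 9 ε)
  xyz — 3 transitions (3 symbol, 0 ε)
  xyz | z | y — 11 transitions (5 symbol, 6 ε)
  z(x(x+z)+)+(xyz | z | y) — 24 transitions (9 symbol, 15 ε)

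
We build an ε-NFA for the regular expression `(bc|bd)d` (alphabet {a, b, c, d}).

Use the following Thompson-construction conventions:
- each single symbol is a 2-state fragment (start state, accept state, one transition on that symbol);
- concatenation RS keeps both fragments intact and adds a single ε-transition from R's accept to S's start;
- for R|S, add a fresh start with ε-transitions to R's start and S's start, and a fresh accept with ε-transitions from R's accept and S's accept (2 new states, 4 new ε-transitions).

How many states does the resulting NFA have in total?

12

Bottom-up over the parse tree:
Each of the 5 symbol leaves contributes a 2-state fragment.
  bc = 4 states
  bd = 4 states
  bc|bd = 10 states
  (bc|bd)d = 12 states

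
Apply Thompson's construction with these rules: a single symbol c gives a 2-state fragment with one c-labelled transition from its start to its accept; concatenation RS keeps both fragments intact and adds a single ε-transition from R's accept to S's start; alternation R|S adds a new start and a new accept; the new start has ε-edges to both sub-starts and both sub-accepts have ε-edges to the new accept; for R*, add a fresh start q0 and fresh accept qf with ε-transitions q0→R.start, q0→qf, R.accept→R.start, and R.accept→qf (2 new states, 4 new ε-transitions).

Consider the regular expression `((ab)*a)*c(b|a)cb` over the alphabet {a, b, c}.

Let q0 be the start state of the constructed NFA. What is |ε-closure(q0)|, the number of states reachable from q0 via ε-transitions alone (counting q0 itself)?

Let C(F) = |ε-closure(F.start)| within fragment F, and note whether F accepts ε. Symbol fragments have C = 1 and do not accept ε. Then:
  ab → |closure| equals the left operand's closure size = 1 (its accept is not ε-reachable, so the closure stops there)
  (ab)* → |closure| = 1 (new start) + 1 (body) + 1 (new accept) = 3
  (ab)*a → |closure| = 3 + 1 = 4 (closure spills across the concat boundary because the left factor accepts ε)
  ((ab)*a)* → |closure| = 1 (new start) + 4 (body) + 1 (new accept) = 6
  b|a → new start ε-reaches every alternative's start; none of them accept ε, so the new accept is not reached: |closure| = 1 + 1 + 1 = 3
  ((ab)*a)*c(b|a)cb → |closure| = 6 + 1 = 7 (closure spills across the concat boundary because the left factor accepts ε)

7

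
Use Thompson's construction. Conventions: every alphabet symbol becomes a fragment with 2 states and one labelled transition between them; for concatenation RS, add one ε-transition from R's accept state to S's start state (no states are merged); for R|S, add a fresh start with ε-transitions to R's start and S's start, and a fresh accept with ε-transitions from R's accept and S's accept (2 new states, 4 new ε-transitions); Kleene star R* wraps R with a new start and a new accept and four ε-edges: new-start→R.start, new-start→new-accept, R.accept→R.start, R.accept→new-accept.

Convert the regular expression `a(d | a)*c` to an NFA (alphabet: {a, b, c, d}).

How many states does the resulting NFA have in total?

12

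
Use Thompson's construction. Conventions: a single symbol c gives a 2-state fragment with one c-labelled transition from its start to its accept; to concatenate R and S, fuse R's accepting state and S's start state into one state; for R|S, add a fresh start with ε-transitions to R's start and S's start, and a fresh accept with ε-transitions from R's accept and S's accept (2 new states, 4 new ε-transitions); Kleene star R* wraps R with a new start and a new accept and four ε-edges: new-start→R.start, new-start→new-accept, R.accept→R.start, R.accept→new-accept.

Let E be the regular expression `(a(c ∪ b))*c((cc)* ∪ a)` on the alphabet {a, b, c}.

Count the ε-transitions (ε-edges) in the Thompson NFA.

16

Recursing over subexpressions:
Each of the 7 symbol leaves contributes 0 ε-transitions.
  c ∪ b → 4 ε-transitions
  a(c ∪ b) → 4 ε-transitions
  (a(c ∪ b))* → 8 ε-transitions
  cc → 0 ε-transitions
  (cc)* → 4 ε-transitions
  (cc)* ∪ a → 8 ε-transitions
  (a(c ∪ b))*c((cc)* ∪ a) → 16 ε-transitions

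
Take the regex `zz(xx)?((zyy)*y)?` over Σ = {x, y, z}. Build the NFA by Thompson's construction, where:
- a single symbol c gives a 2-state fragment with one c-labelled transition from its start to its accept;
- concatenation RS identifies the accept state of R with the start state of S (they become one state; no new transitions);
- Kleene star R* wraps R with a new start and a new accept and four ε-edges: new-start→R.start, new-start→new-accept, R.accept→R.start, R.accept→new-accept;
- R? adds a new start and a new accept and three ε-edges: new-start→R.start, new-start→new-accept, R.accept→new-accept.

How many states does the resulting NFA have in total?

By structural recursion:
Each of the 8 symbol leaves contributes a 2-state fragment.
  xx : 3 states
  (xx)? : 5 states
  zyy : 4 states
  (zyy)* : 6 states
  (zyy)*y : 7 states
  ((zyy)*y)? : 9 states
  zz(xx)?((zyy)*y)? : 15 states

15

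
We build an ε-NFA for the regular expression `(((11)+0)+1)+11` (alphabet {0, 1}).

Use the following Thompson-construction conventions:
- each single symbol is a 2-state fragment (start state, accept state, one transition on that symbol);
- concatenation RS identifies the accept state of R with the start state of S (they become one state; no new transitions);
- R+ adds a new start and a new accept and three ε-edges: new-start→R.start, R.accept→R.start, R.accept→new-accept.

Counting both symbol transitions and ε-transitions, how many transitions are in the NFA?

15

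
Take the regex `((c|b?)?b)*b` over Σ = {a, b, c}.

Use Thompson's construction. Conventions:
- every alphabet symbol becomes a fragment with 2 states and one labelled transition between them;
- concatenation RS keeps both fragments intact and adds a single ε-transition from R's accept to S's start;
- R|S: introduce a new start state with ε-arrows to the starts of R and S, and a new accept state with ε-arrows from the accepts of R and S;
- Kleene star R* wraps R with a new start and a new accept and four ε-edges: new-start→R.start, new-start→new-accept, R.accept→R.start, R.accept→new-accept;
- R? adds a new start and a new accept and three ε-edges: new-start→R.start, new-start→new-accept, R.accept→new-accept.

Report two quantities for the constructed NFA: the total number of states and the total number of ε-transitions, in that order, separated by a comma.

Per subexpression:
Each of the 4 symbol leaves contributes 2 states and 0 ε-transitions.
  b? → 4 states, 3 ε-transitions
  c|b? → 8 states, 7 ε-transitions
  (c|b?)? → 10 states, 10 ε-transitions
  (c|b?)?b → 12 states, 11 ε-transitions
  ((c|b?)?b)* → 14 states, 15 ε-transitions
  ((c|b?)?b)*b → 16 states, 16 ε-transitions

16, 16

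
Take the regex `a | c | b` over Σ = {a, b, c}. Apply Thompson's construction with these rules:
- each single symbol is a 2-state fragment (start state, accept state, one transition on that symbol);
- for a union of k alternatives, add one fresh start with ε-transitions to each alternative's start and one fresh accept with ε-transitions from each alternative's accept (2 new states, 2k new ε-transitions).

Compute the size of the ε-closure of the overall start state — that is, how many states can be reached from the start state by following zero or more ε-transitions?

Compute the ε-closure size of each fragment's start state recursively; a symbol fragment's start has no outgoing ε-edge, so its closure is just itself (size 1).
  a | c | b — new start ε-reaches every alternative's start; none of them accept ε, so the new accept is not reached: |closure| = 1 + 1 + 1 + 1 = 4

4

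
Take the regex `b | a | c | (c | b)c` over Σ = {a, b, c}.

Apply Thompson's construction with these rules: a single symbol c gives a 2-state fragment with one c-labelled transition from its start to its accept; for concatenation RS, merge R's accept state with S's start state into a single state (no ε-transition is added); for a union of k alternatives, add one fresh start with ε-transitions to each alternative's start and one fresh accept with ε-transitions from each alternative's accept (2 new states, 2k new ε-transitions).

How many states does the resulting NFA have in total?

15

Bottom-up over the parse tree:
Each of the 6 symbol leaves contributes a 2-state fragment.
  c | b → 6 states
  (c | b)c → 7 states
  b | a | c | (c | b)c → 15 states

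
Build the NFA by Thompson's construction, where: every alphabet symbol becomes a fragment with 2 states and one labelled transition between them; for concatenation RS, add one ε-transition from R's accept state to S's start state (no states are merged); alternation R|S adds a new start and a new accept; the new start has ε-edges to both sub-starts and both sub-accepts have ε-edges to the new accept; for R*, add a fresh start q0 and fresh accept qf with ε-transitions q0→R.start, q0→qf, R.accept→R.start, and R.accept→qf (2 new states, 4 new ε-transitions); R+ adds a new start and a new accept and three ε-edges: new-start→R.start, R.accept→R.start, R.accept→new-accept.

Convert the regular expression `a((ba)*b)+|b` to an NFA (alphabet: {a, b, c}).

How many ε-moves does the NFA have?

Bottom-up over the parse tree:
Each of the 5 symbol leaves contributes 0 ε-transitions.
  ba → 1 ε-transition
  (ba)* → 5 ε-transitions
  (ba)*b → 6 ε-transitions
  ((ba)*b)+ → 9 ε-transitions
  a((ba)*b)+ → 10 ε-transitions
  a((ba)*b)+|b → 14 ε-transitions

14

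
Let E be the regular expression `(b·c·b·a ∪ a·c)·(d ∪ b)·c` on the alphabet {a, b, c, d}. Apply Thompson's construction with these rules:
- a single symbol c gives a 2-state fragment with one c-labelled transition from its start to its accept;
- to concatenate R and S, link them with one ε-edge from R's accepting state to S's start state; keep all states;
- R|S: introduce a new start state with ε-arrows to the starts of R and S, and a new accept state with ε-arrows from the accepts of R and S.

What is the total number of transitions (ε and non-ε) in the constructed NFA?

23

Bottom-up over the parse tree:
Each of the 9 symbol leaves contributes 1 transition (1 symbol, 0 ε).
  b·c·b·a = 7 transitions (4 symbol, 3 ε)
  a·c = 3 transitions (2 symbol, 1 ε)
  b·c·b·a ∪ a·c = 14 transitions (6 symbol, 8 ε)
  d ∪ b = 6 transitions (2 symbol, 4 ε)
  (b·c·b·a ∪ a·c)·(d ∪ b)·c = 23 transitions (9 symbol, 14 ε)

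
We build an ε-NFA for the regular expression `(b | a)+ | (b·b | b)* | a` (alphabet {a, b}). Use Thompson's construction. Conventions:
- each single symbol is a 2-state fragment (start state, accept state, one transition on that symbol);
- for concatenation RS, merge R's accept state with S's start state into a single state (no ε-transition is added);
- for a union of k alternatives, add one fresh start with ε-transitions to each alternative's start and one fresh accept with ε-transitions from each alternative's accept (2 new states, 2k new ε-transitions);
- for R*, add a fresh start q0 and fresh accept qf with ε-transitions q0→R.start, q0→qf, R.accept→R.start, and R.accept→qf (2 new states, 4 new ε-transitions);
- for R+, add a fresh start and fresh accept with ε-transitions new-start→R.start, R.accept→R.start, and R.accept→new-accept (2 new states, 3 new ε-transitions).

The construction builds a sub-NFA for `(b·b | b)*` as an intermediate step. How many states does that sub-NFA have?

Fragment for `(b·b | b)*`:
Each of the 3 symbol leaves contributes a 2-state fragment.
  b·b = 3 states
  b·b | b = 7 states
  (b·b | b)* = 9 states

9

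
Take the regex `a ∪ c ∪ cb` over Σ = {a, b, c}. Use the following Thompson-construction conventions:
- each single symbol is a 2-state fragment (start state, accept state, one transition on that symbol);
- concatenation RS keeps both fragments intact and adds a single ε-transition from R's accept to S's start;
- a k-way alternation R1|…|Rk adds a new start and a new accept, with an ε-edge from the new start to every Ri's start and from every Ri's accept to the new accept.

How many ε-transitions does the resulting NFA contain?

7

Building bottom-up:
Each of the 4 symbol leaves contributes 0 ε-transitions.
  cb = 1 ε-transition
  a ∪ c ∪ cb = 7 ε-transitions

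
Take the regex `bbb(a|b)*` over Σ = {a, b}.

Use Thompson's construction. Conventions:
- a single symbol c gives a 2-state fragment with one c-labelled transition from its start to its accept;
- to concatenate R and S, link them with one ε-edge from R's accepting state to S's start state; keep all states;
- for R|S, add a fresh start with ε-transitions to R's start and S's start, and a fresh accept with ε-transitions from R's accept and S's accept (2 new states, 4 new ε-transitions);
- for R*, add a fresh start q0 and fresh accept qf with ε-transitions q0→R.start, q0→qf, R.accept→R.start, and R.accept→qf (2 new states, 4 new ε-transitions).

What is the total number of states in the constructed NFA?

14

Recursing over subexpressions:
Each of the 5 symbol leaves contributes a 2-state fragment.
  a|b → 6 states
  (a|b)* → 8 states
  bbb(a|b)* → 14 states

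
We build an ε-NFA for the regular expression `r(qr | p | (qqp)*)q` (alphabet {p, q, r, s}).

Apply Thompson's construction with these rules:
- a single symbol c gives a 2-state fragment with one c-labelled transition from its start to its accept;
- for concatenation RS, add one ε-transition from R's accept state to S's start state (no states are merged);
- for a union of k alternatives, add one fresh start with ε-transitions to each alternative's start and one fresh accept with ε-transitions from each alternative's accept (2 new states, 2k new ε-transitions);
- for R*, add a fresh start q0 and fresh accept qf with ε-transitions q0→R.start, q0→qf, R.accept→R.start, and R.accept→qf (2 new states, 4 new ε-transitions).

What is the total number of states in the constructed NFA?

20

Building bottom-up:
Each of the 8 symbol leaves contributes a 2-state fragment.
  qr = 4 states
  qqp = 6 states
  (qqp)* = 8 states
  qr | p | (qqp)* = 16 states
  r(qr | p | (qqp)*)q = 20 states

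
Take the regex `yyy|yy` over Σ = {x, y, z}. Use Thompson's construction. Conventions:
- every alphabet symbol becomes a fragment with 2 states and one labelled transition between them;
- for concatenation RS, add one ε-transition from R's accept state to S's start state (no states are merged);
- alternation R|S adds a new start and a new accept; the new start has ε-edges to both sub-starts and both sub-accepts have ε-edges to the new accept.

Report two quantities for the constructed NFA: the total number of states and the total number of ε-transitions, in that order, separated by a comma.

Building bottom-up:
Each of the 5 symbol leaves contributes 2 states and 0 ε-transitions.
  yyy — 6 states, 2 ε-transitions
  yy — 4 states, 1 ε-transition
  yyy|yy — 12 states, 7 ε-transitions

12, 7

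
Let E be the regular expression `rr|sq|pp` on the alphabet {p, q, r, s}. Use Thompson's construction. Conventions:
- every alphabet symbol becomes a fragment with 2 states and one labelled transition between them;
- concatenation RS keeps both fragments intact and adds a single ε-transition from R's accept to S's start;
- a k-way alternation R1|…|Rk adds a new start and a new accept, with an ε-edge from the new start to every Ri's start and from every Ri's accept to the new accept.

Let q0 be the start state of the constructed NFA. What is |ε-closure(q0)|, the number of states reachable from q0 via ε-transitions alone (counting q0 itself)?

4

Compute the ε-closure size of each fragment's start state recursively; a symbol fragment's start has no outgoing ε-edge, so its closure is just itself (size 1).
  rr : same as the first factor's closure: |ε-closure| = 1
  sq : |ε-closure| equals the left operand's closure size = 1 (its accept is not ε-reachable, so the closure stops there)
  pp : same as the first factor's closure: |ε-closure| = 1
  rr|sq|pp : new start ε-reaches every alternative's start; none of them accept ε, so the new accept is not reached: |ε-closure| = 1 + 1 + 1 + 1 = 4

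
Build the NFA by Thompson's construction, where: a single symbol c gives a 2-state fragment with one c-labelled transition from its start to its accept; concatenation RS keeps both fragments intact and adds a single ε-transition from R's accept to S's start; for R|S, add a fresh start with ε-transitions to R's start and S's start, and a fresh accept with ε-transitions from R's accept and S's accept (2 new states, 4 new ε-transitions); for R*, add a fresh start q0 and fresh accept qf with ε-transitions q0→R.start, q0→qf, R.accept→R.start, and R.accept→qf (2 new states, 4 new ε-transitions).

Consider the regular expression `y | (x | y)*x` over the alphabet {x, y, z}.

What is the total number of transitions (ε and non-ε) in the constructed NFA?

17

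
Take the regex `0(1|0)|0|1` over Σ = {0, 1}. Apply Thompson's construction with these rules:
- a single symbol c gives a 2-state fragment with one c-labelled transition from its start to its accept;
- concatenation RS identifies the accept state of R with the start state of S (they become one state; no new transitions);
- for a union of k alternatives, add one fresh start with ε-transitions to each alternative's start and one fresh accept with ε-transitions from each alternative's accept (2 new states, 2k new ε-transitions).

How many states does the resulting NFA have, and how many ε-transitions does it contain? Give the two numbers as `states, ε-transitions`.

Bottom-up over the parse tree:
Each of the 5 symbol leaves contributes 2 states and 0 ε-transitions.
  1|0 : 6 states, 4 ε-transitions
  0(1|0) : 7 states, 4 ε-transitions
  0(1|0)|0|1 : 13 states, 10 ε-transitions

13, 10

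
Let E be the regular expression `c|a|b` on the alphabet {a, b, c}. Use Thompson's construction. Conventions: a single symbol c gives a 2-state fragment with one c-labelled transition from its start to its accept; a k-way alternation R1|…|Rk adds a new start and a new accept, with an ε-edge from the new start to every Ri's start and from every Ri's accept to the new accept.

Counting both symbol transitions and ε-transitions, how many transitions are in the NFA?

Building bottom-up:
Each of the 3 symbol leaves contributes 1 transition (1 symbol, 0 ε).
  c|a|b = 9 transitions (3 symbol, 6 ε)

9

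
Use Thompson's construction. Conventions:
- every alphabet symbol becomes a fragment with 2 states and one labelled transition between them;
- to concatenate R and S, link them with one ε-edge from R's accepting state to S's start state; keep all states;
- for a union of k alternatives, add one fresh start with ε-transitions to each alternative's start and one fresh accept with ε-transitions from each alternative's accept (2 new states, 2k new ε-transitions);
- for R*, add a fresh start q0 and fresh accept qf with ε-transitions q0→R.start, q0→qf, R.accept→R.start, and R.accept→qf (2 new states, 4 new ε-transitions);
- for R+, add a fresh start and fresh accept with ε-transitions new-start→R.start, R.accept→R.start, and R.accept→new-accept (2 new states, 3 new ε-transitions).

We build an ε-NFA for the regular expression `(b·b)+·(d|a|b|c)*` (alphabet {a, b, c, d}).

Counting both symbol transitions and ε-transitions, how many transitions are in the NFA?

Per subexpression:
Each of the 6 symbol leaves contributes 1 transition (1 symbol, 0 ε).
  b·b — 3 transitions (2 symbol, 1 ε)
  (b·b)+ — 6 transitions (2 symbol, 4 ε)
  d|a|b|c — 12 transitions (4 symbol, 8 ε)
  (d|a|b|c)* — 16 transitions (4 symbol, 12 ε)
  (b·b)+·(d|a|b|c)* — 23 transitions (6 symbol, 17 ε)

23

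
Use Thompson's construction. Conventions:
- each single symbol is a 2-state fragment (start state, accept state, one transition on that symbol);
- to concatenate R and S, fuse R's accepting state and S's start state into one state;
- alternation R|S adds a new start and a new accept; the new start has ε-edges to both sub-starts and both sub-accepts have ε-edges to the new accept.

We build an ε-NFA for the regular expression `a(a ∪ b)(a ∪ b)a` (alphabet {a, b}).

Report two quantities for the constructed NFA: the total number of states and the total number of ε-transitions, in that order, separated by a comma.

13, 8

Recursing over subexpressions:
Each of the 6 symbol leaves contributes 2 states and 0 ε-transitions.
  a ∪ b → 6 states, 4 ε-transitions
  a ∪ b → 6 states, 4 ε-transitions
  a(a ∪ b)(a ∪ b)a → 13 states, 8 ε-transitions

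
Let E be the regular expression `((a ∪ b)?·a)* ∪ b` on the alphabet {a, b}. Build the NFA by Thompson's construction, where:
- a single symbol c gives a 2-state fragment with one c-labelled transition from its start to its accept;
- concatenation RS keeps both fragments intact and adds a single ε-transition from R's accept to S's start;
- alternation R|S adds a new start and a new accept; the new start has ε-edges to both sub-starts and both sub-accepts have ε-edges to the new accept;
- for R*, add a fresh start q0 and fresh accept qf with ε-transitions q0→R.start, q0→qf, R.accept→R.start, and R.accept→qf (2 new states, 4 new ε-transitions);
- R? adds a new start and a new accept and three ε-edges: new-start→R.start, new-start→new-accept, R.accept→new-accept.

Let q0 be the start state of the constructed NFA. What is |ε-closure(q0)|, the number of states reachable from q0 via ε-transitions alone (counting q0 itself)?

11

Compute the ε-closure size of each fragment's start state recursively; a symbol fragment's start has no outgoing ε-edge, so its closure is just itself (size 1).
  a ∪ b : new start ε-reaches every alternative's start; none of them accept ε, so the new accept is not reached: C = 1 + 1 + 1 = 3
  (a ∪ b)? : C = 1 (new start) + 3 (body) + 1 (new accept, via ε) = 5
  (a ∪ b)?·a : C = 5 + 1 = 6 (closure spills across the concat boundary because the left factor accepts ε)
  ((a ∪ b)?·a)* : C = 1 (new start) + 6 (body) + 1 (new accept) = 8
  ((a ∪ b)?·a)* ∪ b : new start ε-reaches every alternative's start; at least one alternative accepts ε, so the union's new accept is reached too: C = 1 + 8 + 1 + 1 = 11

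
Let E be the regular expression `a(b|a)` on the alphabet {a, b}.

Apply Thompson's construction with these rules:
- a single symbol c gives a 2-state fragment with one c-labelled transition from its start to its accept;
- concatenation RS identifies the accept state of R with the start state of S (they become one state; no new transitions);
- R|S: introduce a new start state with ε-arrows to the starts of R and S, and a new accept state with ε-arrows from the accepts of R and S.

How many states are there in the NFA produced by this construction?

Per subexpression:
Each of the 3 symbol leaves contributes a 2-state fragment.
  b|a : 6 states
  a(b|a) : 7 states

7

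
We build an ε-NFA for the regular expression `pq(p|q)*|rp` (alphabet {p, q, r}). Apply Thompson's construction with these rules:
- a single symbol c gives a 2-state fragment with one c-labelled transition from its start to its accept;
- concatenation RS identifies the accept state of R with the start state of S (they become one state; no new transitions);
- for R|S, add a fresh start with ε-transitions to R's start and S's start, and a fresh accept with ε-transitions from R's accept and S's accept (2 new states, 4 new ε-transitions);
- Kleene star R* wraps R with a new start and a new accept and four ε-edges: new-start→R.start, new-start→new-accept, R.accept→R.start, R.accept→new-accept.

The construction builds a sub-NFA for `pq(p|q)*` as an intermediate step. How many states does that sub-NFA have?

Fragment for `pq(p|q)*`:
Each of the 4 symbol leaves contributes a 2-state fragment.
  p|q = 6 states
  (p|q)* = 8 states
  pq(p|q)* = 10 states

10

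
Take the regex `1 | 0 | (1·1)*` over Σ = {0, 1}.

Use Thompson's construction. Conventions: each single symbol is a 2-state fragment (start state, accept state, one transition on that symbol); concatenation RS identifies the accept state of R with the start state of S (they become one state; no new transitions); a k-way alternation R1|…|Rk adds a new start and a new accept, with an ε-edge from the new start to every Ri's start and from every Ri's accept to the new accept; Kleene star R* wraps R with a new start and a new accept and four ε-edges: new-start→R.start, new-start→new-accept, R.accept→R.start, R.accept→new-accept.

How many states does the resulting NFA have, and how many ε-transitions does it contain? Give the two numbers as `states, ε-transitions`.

11, 10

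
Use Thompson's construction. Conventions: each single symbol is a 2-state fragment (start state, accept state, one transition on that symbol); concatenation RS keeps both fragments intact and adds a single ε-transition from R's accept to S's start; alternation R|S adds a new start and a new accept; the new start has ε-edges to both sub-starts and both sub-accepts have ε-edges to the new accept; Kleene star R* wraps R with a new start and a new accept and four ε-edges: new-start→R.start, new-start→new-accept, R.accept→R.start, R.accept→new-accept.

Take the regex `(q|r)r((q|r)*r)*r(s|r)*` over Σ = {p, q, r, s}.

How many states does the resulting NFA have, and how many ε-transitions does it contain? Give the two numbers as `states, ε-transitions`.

30, 29

Bottom-up over the parse tree:
Each of the 9 symbol leaves contributes 2 states and 0 ε-transitions.
  q|r : 6 states, 4 ε-transitions
  q|r : 6 states, 4 ε-transitions
  (q|r)* : 8 states, 8 ε-transitions
  (q|r)*r : 10 states, 9 ε-transitions
  ((q|r)*r)* : 12 states, 13 ε-transitions
  s|r : 6 states, 4 ε-transitions
  (s|r)* : 8 states, 8 ε-transitions
  (q|r)r((q|r)*r)*r(s|r)* : 30 states, 29 ε-transitions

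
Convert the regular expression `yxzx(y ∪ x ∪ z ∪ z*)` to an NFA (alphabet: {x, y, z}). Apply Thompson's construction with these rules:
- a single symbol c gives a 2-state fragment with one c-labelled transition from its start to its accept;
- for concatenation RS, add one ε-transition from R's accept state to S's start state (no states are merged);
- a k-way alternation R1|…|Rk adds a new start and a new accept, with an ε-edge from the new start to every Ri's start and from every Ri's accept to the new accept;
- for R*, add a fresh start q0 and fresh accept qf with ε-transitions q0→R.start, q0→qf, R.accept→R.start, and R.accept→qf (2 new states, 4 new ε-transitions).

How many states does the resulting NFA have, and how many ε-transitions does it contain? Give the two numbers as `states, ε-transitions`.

20, 16

Recursing over subexpressions:
Each of the 8 symbol leaves contributes 2 states and 0 ε-transitions.
  z* — 4 states, 4 ε-transitions
  y ∪ x ∪ z ∪ z* — 12 states, 12 ε-transitions
  yxzx(y ∪ x ∪ z ∪ z*) — 20 states, 16 ε-transitions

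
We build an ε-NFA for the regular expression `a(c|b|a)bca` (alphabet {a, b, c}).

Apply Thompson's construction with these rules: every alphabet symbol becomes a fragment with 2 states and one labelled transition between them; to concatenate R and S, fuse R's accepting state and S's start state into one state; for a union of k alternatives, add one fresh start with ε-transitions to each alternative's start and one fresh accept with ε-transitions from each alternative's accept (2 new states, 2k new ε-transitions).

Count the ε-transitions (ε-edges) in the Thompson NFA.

6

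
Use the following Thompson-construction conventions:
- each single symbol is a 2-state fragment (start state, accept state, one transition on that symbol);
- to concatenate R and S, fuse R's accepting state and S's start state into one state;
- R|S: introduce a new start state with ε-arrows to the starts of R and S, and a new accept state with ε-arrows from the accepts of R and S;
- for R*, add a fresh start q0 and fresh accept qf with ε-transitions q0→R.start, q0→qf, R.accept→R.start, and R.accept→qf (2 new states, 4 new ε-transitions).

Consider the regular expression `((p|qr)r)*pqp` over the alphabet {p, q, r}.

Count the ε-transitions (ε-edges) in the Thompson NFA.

8

Bottom-up over the parse tree:
Each of the 7 symbol leaves contributes 0 ε-transitions.
  qr — 0 ε-transitions
  p|qr — 4 ε-transitions
  (p|qr)r — 4 ε-transitions
  ((p|qr)r)* — 8 ε-transitions
  ((p|qr)r)*pqp — 8 ε-transitions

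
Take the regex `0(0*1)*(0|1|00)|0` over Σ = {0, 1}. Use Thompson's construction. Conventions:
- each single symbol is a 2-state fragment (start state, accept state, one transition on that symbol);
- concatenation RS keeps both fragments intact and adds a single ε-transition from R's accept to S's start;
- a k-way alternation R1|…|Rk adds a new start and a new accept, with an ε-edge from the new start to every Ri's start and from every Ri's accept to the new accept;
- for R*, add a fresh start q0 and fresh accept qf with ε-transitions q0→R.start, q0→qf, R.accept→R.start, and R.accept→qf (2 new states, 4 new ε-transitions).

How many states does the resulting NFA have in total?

Bottom-up over the parse tree:
Each of the 8 symbol leaves contributes a 2-state fragment.
  0* → 4 states
  0*1 → 6 states
  (0*1)* → 8 states
  00 → 4 states
  0|1|00 → 10 states
  0(0*1)*(0|1|00) → 20 states
  0(0*1)*(0|1|00)|0 → 24 states

24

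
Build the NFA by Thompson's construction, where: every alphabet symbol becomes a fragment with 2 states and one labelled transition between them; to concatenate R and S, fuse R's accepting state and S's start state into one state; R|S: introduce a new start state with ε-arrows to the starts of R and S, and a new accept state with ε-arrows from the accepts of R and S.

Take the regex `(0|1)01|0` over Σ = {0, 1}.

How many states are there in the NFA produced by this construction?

By structural recursion:
Each of the 5 symbol leaves contributes a 2-state fragment.
  0|1 — 6 states
  (0|1)01 — 8 states
  (0|1)01|0 — 12 states

12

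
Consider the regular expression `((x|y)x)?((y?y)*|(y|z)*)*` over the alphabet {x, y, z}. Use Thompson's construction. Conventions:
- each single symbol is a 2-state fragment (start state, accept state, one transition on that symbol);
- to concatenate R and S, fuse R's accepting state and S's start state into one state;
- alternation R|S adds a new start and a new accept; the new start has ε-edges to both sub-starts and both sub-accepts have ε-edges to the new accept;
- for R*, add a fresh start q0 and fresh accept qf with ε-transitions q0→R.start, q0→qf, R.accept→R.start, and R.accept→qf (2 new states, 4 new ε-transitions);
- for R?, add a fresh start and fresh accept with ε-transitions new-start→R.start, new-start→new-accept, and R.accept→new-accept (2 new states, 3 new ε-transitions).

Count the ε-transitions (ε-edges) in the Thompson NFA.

30

By structural recursion:
Each of the 7 symbol leaves contributes 0 ε-transitions.
  x|y — 4 ε-transitions
  (x|y)x — 4 ε-transitions
  ((x|y)x)? — 7 ε-transitions
  y? — 3 ε-transitions
  y?y — 3 ε-transitions
  (y?y)* — 7 ε-transitions
  y|z — 4 ε-transitions
  (y|z)* — 8 ε-transitions
  (y?y)*|(y|z)* — 19 ε-transitions
  ((y?y)*|(y|z)*)* — 23 ε-transitions
  ((x|y)x)?((y?y)*|(y|z)*)* — 30 ε-transitions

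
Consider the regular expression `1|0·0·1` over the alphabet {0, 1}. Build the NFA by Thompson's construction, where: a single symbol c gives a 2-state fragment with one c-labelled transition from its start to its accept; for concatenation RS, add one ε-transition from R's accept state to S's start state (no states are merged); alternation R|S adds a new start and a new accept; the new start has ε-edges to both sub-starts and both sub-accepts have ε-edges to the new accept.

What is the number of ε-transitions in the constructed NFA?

Per subexpression:
Each of the 4 symbol leaves contributes 0 ε-transitions.
  0·0·1 → 2 ε-transitions
  1|0·0·1 → 6 ε-transitions

6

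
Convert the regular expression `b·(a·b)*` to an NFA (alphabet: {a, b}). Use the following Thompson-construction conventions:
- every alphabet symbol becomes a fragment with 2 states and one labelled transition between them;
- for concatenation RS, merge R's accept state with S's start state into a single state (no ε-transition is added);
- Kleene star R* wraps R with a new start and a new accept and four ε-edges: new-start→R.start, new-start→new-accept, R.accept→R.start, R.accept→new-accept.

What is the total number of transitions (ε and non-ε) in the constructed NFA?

7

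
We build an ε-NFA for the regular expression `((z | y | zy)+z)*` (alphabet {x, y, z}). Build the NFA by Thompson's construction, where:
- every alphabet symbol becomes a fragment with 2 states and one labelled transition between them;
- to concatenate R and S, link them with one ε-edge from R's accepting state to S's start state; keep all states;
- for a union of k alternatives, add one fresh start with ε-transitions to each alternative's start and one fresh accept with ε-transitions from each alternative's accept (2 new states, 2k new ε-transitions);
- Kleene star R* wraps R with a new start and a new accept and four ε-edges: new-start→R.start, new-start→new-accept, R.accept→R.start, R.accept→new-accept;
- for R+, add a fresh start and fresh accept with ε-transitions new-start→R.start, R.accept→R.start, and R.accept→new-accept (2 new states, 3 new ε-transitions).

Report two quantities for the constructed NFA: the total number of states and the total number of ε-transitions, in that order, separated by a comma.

Per subexpression:
Each of the 5 symbol leaves contributes 2 states and 0 ε-transitions.
  zy = 4 states, 1 ε-transition
  z | y | zy = 10 states, 7 ε-transitions
  (z | y | zy)+ = 12 states, 10 ε-transitions
  (z | y | zy)+z = 14 states, 11 ε-transitions
  ((z | y | zy)+z)* = 16 states, 15 ε-transitions

16, 15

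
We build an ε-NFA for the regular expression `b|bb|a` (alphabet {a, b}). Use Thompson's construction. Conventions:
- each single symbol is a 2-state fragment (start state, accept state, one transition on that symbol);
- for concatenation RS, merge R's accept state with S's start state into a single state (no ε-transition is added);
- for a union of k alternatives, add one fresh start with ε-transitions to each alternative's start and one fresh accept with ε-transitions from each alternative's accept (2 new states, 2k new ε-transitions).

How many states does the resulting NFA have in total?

Recursing over subexpressions:
Each of the 4 symbol leaves contributes a 2-state fragment.
  bb : 3 states
  b|bb|a : 9 states

9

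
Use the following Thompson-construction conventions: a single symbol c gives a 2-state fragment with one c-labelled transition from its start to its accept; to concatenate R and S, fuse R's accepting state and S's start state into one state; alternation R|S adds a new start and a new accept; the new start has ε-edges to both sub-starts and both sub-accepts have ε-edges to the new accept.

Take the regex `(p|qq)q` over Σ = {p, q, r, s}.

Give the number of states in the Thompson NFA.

8

Building bottom-up:
Each of the 4 symbol leaves contributes a 2-state fragment.
  qq → 3 states
  p|qq → 7 states
  (p|qq)q → 8 states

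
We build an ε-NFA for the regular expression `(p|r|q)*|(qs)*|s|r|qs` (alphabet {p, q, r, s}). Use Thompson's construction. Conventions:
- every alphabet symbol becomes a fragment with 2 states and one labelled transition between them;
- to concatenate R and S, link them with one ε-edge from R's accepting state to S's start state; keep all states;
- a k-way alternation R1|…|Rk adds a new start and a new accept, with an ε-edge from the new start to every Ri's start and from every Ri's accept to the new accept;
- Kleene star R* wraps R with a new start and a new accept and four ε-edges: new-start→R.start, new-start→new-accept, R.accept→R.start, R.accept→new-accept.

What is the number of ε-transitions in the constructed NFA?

26

Building bottom-up:
Each of the 9 symbol leaves contributes 0 ε-transitions.
  p|r|q = 6 ε-transitions
  (p|r|q)* = 10 ε-transitions
  qs = 1 ε-transition
  (qs)* = 5 ε-transitions
  qs = 1 ε-transition
  (p|r|q)*|(qs)*|s|r|qs = 26 ε-transitions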